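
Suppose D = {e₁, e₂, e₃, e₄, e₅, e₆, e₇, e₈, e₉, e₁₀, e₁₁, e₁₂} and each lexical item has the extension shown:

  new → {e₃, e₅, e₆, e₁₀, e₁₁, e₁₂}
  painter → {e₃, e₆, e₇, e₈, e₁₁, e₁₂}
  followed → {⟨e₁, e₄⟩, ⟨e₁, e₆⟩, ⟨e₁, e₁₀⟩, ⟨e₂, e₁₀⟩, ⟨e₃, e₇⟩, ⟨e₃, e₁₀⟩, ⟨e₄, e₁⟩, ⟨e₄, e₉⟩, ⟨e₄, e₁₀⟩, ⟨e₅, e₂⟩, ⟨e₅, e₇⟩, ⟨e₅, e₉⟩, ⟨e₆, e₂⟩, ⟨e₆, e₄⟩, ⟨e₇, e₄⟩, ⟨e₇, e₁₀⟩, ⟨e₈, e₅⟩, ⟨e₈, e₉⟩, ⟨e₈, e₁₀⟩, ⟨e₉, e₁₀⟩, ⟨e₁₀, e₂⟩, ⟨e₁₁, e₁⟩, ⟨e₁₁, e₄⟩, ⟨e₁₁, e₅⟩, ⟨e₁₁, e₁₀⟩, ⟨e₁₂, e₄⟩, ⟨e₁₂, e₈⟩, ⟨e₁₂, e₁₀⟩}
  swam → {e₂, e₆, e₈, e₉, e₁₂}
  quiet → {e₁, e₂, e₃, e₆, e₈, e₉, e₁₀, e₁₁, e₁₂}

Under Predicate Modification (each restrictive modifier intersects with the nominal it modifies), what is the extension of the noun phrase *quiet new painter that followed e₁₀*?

⟦that followed e₁₀⟧ = {x : ⟨x, e₁₀⟩ ∈ ⟦followed⟧} = {e₁, e₂, e₃, e₄, e₇, e₈, e₉, e₁₁, e₁₂}
⟦painter⟧ = {e₃, e₆, e₇, e₈, e₁₁, e₁₂}
… ∩ ⟦that followed e₁₀⟧ = {e₃, e₆, e₇, e₈, e₁₁, e₁₂} ∩ {e₁, e₂, e₃, e₄, e₇, e₈, e₉, e₁₁, e₁₂} = {e₃, e₇, e₈, e₁₁, e₁₂}
… ∩ ⟦quiet⟧ = {e₃, e₇, e₈, e₁₁, e₁₂} ∩ {e₁, e₂, e₃, e₆, e₈, e₉, e₁₀, e₁₁, e₁₂} = {e₃, e₈, e₁₁, e₁₂}
… ∩ ⟦new⟧ = {e₃, e₈, e₁₁, e₁₂} ∩ {e₃, e₅, e₆, e₁₀, e₁₁, e₁₂} = {e₃, e₁₁, e₁₂}
So ⟦quiet new painter that followed e₁₀⟧ = {e₃, e₁₁, e₁₂}.

{e₃, e₁₁, e₁₂}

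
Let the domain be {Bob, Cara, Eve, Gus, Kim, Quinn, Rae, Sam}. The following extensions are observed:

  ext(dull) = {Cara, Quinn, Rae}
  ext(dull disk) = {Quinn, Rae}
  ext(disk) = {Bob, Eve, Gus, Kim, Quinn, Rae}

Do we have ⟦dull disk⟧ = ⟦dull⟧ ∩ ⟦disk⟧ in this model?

yes

⟦dull⟧ ∩ ⟦disk⟧ = {Cara, Quinn, Rae} ∩ {Bob, Eve, Gus, Kim, Quinn, Rae} = {Quinn, Rae}
Observed ⟦dull disk⟧ = {Quinn, Rae}.
These coincide, so the modifier is intersective here.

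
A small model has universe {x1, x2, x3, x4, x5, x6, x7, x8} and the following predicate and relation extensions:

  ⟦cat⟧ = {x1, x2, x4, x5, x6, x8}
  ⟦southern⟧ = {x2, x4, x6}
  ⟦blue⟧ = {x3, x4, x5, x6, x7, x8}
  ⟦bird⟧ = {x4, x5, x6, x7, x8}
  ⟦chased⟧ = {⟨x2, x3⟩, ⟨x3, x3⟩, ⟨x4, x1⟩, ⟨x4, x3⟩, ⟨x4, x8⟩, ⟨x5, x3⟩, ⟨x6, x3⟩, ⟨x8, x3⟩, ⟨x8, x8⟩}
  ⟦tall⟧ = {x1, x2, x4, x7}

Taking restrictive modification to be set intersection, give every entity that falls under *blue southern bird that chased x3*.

⟦that chased x3⟧ = {x : ⟨x, x3⟩ ∈ ⟦chased⟧} = {x2, x3, x4, x5, x6, x8}
⟦bird⟧ = {x4, x5, x6, x7, x8}
… ∩ ⟦that chased x3⟧ = {x4, x5, x6, x7, x8} ∩ {x2, x3, x4, x5, x6, x8} = {x4, x5, x6, x8}
… ∩ ⟦blue⟧ = {x4, x5, x6, x8} ∩ {x3, x4, x5, x6, x7, x8} = {x4, x5, x6, x8}
… ∩ ⟦southern⟧ = {x4, x5, x6, x8} ∩ {x2, x4, x6} = {x4, x6}
So ⟦blue southern bird that chased x3⟧ = {x4, x6}.

{x4, x6}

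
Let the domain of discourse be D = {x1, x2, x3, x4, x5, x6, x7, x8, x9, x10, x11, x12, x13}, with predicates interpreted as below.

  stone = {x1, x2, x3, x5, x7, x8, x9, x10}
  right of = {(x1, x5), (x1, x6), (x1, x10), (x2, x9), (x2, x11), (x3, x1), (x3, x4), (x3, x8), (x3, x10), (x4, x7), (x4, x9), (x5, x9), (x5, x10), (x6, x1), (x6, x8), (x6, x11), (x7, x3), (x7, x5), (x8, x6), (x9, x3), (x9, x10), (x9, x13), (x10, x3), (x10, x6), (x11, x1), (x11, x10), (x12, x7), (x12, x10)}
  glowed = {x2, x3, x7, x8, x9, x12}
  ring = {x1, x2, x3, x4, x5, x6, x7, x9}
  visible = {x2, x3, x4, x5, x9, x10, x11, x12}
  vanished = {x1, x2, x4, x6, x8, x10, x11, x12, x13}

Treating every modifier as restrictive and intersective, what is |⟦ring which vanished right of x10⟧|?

⟦which vanished⟧ = ⟦vanished⟧ = {x1, x2, x4, x6, x8, x10, x11, x12, x13}
⟦right of x10⟧ = {x : ⟨x, x10⟩ ∈ ⟦right of⟧} = {x1, x3, x5, x9, x11, x12}
⟦ring⟧ = {x1, x2, x3, x4, x5, x6, x7, x9}
… ∩ ⟦which vanished⟧ = {x1, x2, x3, x4, x5, x6, x7, x9} ∩ {x1, x2, x4, x6, x8, x10, x11, x12, x13} = {x1, x2, x4, x6}
… ∩ ⟦right of x10⟧ = {x1, x2, x4, x6} ∩ {x1, x3, x5, x9, x11, x12} = {x1}
⟦ring which vanished right of x10⟧ = {x1}, so the cardinality is 1.

1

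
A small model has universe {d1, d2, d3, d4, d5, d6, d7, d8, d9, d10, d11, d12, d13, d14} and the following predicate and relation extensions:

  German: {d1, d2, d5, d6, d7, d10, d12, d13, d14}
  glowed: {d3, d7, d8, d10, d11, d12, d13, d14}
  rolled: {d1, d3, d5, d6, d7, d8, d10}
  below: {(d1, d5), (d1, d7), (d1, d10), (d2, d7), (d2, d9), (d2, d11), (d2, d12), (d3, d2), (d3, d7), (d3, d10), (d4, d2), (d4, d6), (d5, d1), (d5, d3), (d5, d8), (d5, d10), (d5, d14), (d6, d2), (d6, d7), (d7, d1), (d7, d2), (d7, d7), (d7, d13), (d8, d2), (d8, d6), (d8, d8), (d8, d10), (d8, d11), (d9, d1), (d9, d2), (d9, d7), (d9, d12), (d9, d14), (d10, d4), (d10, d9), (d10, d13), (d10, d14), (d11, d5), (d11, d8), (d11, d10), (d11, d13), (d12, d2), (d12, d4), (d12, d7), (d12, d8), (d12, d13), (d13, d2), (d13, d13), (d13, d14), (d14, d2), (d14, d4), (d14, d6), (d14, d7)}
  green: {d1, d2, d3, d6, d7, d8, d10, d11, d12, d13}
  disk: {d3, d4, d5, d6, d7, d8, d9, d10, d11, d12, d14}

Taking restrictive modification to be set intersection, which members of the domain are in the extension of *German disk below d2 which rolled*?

⟦below d2⟧ = {x : ⟨x, d2⟩ ∈ ⟦below⟧} = {d3, d4, d6, d7, d8, d9, d12, d13, d14}
⟦which rolled⟧ = ⟦rolled⟧ = {d1, d3, d5, d6, d7, d8, d10}
⟦disk⟧ = {d3, d4, d5, d6, d7, d8, d9, d10, d11, d12, d14}
… ∩ ⟦below d2⟧ = {d3, d4, d5, d6, d7, d8, d9, d10, d11, d12, d14} ∩ {d3, d4, d6, d7, d8, d9, d12, d13, d14} = {d3, d4, d6, d7, d8, d9, d12, d14}
… ∩ ⟦which rolled⟧ = {d3, d4, d6, d7, d8, d9, d12, d14} ∩ {d1, d3, d5, d6, d7, d8, d10} = {d3, d6, d7, d8}
… ∩ ⟦German⟧ = {d3, d6, d7, d8} ∩ {d1, d2, d5, d6, d7, d10, d12, d13, d14} = {d6, d7}
So ⟦German disk below d2 which rolled⟧ = {d6, d7}.

{d6, d7}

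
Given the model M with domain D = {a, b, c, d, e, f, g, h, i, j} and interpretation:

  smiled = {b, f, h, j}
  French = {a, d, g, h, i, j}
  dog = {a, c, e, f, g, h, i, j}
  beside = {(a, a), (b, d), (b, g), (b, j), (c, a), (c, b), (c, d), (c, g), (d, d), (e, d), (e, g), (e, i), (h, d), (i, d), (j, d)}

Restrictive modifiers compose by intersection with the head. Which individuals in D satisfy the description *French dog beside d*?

{h, i, j}

⟦beside d⟧ = {x : ⟨x, d⟩ ∈ ⟦beside⟧} = {b, c, d, e, h, i, j}
⟦dog⟧ = {a, c, e, f, g, h, i, j}
… ∩ ⟦beside d⟧ = {a, c, e, f, g, h, i, j} ∩ {b, c, d, e, h, i, j} = {c, e, h, i, j}
… ∩ ⟦French⟧ = {c, e, h, i, j} ∩ {a, d, g, h, i, j} = {h, i, j}
So ⟦French dog beside d⟧ = {h, i, j}.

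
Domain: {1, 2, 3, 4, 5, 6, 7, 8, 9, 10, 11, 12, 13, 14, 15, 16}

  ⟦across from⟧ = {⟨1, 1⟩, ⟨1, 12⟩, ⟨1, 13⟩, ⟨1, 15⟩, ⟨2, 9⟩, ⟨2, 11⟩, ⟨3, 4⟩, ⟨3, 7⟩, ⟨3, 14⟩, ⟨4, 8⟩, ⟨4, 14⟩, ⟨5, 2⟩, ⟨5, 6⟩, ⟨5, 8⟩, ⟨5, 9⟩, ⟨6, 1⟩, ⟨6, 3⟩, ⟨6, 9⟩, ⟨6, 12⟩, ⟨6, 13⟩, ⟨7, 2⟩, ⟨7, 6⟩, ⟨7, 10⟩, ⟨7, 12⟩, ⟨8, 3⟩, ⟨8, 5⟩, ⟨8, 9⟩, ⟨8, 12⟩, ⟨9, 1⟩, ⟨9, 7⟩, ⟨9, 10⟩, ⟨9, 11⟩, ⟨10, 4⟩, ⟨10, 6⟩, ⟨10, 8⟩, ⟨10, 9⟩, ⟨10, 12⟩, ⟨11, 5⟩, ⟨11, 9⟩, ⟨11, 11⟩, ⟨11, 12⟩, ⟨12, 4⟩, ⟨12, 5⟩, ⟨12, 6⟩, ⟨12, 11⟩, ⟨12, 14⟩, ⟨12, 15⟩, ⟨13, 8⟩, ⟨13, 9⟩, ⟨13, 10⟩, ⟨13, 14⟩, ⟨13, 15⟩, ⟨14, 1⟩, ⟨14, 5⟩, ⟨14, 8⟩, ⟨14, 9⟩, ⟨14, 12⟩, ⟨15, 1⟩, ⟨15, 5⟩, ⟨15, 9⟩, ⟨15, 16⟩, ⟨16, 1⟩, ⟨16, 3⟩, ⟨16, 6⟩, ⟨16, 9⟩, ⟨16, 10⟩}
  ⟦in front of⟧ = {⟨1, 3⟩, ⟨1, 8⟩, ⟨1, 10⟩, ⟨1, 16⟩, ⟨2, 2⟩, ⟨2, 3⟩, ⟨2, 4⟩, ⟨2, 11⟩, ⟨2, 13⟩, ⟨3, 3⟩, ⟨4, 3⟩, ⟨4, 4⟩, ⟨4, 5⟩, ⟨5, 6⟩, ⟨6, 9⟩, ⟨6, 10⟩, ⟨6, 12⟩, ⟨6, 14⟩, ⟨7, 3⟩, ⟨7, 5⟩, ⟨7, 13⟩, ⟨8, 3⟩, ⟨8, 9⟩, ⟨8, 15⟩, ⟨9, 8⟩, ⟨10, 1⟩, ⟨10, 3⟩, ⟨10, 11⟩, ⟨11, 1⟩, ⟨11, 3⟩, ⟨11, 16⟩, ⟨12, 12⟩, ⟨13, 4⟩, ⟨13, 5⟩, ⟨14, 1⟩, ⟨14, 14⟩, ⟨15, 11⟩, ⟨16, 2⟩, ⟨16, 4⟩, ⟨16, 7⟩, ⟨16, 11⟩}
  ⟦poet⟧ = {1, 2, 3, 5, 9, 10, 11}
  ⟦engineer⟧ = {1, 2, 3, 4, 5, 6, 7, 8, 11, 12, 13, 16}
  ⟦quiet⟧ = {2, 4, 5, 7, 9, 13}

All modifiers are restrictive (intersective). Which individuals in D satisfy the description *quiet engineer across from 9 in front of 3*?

⟦across from 9⟧ = {x : ⟨x, 9⟩ ∈ ⟦across from⟧} = {2, 5, 6, 8, 10, 11, 13, 14, 15, 16}
⟦in front of 3⟧ = {x : ⟨x, 3⟩ ∈ ⟦in front of⟧} = {1, 2, 3, 4, 7, 8, 10, 11}
⟦engineer⟧ = {1, 2, 3, 4, 5, 6, 7, 8, 11, 12, 13, 16}
… ∩ ⟦across from 9⟧ = {1, 2, 3, 4, 5, 6, 7, 8, 11, 12, 13, 16} ∩ {2, 5, 6, 8, 10, 11, 13, 14, 15, 16} = {2, 5, 6, 8, 11, 13, 16}
… ∩ ⟦in front of 3⟧ = {2, 5, 6, 8, 11, 13, 16} ∩ {1, 2, 3, 4, 7, 8, 10, 11} = {2, 8, 11}
… ∩ ⟦quiet⟧ = {2, 8, 11} ∩ {2, 4, 5, 7, 9, 13} = {2}
So ⟦quiet engineer across from 9 in front of 3⟧ = {2}.

{2}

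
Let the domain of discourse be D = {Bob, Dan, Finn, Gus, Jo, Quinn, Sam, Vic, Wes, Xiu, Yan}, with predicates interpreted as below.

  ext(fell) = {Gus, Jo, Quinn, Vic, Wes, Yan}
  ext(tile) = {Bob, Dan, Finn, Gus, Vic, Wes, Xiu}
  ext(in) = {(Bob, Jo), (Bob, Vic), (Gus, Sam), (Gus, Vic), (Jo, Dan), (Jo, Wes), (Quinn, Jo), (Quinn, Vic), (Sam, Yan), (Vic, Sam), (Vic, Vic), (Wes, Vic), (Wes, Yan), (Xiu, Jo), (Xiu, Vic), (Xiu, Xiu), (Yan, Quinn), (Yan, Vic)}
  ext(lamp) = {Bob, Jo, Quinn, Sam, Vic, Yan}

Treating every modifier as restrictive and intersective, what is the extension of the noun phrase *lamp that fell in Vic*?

⟦that fell⟧ = ⟦fell⟧ = {Gus, Jo, Quinn, Vic, Wes, Yan}
⟦in Vic⟧ = {x : ⟨x, Vic⟩ ∈ ⟦in⟧} = {Bob, Gus, Quinn, Vic, Wes, Xiu, Yan}
⟦lamp⟧ = {Bob, Jo, Quinn, Sam, Vic, Yan}
… ∩ ⟦that fell⟧ = {Bob, Jo, Quinn, Sam, Vic, Yan} ∩ {Gus, Jo, Quinn, Vic, Wes, Yan} = {Jo, Quinn, Vic, Yan}
… ∩ ⟦in Vic⟧ = {Jo, Quinn, Vic, Yan} ∩ {Bob, Gus, Quinn, Vic, Wes, Xiu, Yan} = {Quinn, Vic, Yan}
So ⟦lamp that fell in Vic⟧ = {Quinn, Vic, Yan}.

{Quinn, Vic, Yan}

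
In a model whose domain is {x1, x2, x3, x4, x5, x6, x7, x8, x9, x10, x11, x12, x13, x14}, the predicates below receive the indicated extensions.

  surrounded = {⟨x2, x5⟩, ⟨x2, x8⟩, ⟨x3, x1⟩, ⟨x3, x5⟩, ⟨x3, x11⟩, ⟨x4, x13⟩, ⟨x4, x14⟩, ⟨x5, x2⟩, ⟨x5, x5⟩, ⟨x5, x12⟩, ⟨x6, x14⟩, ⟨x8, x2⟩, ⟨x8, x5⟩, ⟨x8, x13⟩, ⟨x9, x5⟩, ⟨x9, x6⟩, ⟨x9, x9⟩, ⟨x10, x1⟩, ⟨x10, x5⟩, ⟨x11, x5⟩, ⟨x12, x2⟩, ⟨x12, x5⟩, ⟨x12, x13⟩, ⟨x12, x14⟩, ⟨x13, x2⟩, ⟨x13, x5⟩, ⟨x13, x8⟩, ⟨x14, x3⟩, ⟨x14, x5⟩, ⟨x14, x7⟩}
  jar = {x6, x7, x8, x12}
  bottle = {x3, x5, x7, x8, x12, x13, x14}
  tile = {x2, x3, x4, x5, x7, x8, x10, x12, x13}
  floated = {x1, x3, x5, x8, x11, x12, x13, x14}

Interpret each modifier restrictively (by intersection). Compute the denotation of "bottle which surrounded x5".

{x3, x5, x8, x12, x13, x14}

⟦which surrounded x5⟧ = {x : ⟨x, x5⟩ ∈ ⟦surrounded⟧} = {x2, x3, x5, x8, x9, x10, x11, x12, x13, x14}
⟦bottle⟧ = {x3, x5, x7, x8, x12, x13, x14}
… ∩ ⟦which surrounded x5⟧ = {x3, x5, x7, x8, x12, x13, x14} ∩ {x2, x3, x5, x8, x9, x10, x11, x12, x13, x14} = {x3, x5, x8, x12, x13, x14}
So ⟦bottle which surrounded x5⟧ = {x3, x5, x8, x12, x13, x14}.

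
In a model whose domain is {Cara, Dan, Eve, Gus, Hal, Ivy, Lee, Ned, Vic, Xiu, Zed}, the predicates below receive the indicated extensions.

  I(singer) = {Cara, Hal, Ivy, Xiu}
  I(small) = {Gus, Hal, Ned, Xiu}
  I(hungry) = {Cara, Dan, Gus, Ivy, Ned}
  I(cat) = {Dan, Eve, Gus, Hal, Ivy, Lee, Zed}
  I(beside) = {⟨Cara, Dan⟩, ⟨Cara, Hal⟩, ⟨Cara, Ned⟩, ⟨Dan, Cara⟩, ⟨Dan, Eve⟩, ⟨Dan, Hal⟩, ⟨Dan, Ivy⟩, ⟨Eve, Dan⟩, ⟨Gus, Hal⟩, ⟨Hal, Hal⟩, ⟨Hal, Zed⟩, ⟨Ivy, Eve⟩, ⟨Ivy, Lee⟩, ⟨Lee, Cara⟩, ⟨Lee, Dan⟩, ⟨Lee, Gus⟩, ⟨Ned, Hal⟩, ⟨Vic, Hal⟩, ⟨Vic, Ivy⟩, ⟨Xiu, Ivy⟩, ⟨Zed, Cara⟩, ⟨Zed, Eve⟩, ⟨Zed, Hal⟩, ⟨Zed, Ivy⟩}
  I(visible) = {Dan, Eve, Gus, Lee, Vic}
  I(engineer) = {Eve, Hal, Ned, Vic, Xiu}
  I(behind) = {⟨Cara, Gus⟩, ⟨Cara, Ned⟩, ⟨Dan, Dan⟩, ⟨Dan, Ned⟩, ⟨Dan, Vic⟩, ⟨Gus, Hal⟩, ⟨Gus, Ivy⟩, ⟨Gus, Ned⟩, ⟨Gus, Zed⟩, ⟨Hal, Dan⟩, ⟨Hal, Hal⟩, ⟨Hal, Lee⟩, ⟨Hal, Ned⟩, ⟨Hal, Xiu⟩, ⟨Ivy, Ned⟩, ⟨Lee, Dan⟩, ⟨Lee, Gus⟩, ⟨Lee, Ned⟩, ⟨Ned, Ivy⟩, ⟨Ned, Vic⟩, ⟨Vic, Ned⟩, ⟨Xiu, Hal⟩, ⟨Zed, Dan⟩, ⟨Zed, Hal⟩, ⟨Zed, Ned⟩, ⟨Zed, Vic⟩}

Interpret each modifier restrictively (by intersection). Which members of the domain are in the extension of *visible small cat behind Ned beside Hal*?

{Gus}

⟦behind Ned⟧ = {x : ⟨x, Ned⟩ ∈ ⟦behind⟧} = {Cara, Dan, Gus, Hal, Ivy, Lee, Vic, Zed}
⟦beside Hal⟧ = {x : ⟨x, Hal⟩ ∈ ⟦beside⟧} = {Cara, Dan, Gus, Hal, Ned, Vic, Zed}
⟦cat⟧ = {Dan, Eve, Gus, Hal, Ivy, Lee, Zed}
… ∩ ⟦behind Ned⟧ = {Dan, Eve, Gus, Hal, Ivy, Lee, Zed} ∩ {Cara, Dan, Gus, Hal, Ivy, Lee, Vic, Zed} = {Dan, Gus, Hal, Ivy, Lee, Zed}
… ∩ ⟦beside Hal⟧ = {Dan, Gus, Hal, Ivy, Lee, Zed} ∩ {Cara, Dan, Gus, Hal, Ned, Vic, Zed} = {Dan, Gus, Hal, Zed}
… ∩ ⟦visible⟧ = {Dan, Gus, Hal, Zed} ∩ {Dan, Eve, Gus, Lee, Vic} = {Dan, Gus}
… ∩ ⟦small⟧ = {Dan, Gus} ∩ {Gus, Hal, Ned, Xiu} = {Gus}
So ⟦visible small cat behind Ned beside Hal⟧ = {Gus}.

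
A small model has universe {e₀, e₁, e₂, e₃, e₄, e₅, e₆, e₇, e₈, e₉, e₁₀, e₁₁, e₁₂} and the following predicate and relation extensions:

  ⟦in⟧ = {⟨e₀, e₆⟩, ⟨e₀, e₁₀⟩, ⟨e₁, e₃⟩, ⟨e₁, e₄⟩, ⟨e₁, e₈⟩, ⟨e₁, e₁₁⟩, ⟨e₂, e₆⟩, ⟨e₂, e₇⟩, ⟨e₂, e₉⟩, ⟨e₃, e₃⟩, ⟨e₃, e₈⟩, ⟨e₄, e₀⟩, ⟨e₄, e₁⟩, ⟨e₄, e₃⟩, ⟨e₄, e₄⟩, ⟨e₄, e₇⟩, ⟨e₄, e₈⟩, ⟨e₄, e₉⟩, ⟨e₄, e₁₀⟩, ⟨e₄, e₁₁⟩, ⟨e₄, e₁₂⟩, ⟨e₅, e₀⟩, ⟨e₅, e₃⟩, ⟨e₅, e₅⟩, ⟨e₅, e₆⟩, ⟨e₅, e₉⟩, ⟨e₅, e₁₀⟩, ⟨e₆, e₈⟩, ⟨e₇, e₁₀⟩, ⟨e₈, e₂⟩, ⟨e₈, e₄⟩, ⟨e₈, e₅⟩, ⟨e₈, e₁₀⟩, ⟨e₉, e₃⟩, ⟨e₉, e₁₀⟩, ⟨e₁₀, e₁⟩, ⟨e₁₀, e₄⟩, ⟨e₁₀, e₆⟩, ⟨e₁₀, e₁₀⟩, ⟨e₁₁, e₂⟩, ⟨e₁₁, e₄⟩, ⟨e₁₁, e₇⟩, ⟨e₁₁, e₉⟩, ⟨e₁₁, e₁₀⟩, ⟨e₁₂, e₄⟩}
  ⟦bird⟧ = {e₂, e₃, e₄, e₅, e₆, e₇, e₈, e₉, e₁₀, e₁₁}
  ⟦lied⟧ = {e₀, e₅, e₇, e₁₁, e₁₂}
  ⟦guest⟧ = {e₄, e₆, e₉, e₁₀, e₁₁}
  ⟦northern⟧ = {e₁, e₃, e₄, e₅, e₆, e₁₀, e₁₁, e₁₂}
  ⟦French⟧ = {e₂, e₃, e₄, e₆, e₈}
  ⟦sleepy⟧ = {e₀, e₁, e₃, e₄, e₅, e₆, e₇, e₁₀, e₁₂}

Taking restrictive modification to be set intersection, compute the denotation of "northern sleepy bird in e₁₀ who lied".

⟦in e₁₀⟧ = {x : ⟨x, e₁₀⟩ ∈ ⟦in⟧} = {e₀, e₄, e₅, e₇, e₈, e₉, e₁₀, e₁₁}
⟦who lied⟧ = ⟦lied⟧ = {e₀, e₅, e₇, e₁₁, e₁₂}
⟦bird⟧ = {e₂, e₃, e₄, e₅, e₆, e₇, e₈, e₉, e₁₀, e₁₁}
… ∩ ⟦in e₁₀⟧ = {e₂, e₃, e₄, e₅, e₆, e₇, e₈, e₉, e₁₀, e₁₁} ∩ {e₀, e₄, e₅, e₇, e₈, e₉, e₁₀, e₁₁} = {e₄, e₅, e₇, e₈, e₉, e₁₀, e₁₁}
… ∩ ⟦who lied⟧ = {e₄, e₅, e₇, e₈, e₉, e₁₀, e₁₁} ∩ {e₀, e₅, e₇, e₁₁, e₁₂} = {e₅, e₇, e₁₁}
… ∩ ⟦northern⟧ = {e₅, e₇, e₁₁} ∩ {e₁, e₃, e₄, e₅, e₆, e₁₀, e₁₁, e₁₂} = {e₅, e₁₁}
… ∩ ⟦sleepy⟧ = {e₅, e₁₁} ∩ {e₀, e₁, e₃, e₄, e₅, e₆, e₇, e₁₀, e₁₂} = {e₅}
So ⟦northern sleepy bird in e₁₀ who lied⟧ = {e₅}.

{e₅}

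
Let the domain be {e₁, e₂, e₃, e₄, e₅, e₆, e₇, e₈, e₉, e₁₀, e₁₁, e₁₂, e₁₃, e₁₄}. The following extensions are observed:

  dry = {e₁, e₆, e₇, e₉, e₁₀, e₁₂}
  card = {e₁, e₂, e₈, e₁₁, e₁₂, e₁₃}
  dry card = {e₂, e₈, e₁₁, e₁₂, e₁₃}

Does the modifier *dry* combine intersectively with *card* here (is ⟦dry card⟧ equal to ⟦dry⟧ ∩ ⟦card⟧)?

no

⟦dry⟧ ∩ ⟦card⟧ = {e₁, e₆, e₇, e₉, e₁₀, e₁₂} ∩ {e₁, e₂, e₈, e₁₁, e₁₂, e₁₃} = {e₁, e₁₂}
Observed ⟦dry card⟧ = {e₂, e₈, e₁₁, e₁₂, e₁₃}.
These differ, so the modifier is not intersective in this model.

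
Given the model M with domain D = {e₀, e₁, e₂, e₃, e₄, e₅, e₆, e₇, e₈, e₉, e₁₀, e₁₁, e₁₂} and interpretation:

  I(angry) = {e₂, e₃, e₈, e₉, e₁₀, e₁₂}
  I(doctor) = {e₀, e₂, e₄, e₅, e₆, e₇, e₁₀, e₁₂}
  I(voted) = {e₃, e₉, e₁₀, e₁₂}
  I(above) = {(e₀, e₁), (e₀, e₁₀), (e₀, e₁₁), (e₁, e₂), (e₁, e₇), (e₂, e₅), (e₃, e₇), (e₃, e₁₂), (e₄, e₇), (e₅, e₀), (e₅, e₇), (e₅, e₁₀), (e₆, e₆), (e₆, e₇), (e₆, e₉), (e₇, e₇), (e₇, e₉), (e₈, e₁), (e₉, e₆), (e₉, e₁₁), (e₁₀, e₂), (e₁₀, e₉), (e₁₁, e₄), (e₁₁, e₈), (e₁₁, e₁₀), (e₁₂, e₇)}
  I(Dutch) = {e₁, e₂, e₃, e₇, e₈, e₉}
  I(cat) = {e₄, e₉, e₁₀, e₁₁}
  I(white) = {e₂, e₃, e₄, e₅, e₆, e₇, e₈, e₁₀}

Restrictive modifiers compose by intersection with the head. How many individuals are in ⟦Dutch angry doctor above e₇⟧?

⟦above e₇⟧ = {x : ⟨x, e₇⟩ ∈ ⟦above⟧} = {e₁, e₃, e₄, e₅, e₆, e₇, e₁₂}
⟦doctor⟧ = {e₀, e₂, e₄, e₅, e₆, e₇, e₁₀, e₁₂}
… ∩ ⟦above e₇⟧ = {e₀, e₂, e₄, e₅, e₆, e₇, e₁₀, e₁₂} ∩ {e₁, e₃, e₄, e₅, e₆, e₇, e₁₂} = {e₄, e₅, e₆, e₇, e₁₂}
… ∩ ⟦Dutch⟧ = {e₄, e₅, e₆, e₇, e₁₂} ∩ {e₁, e₂, e₃, e₇, e₈, e₉} = {e₇}
… ∩ ⟦angry⟧ = {e₇} ∩ {e₂, e₃, e₈, e₉, e₁₀, e₁₂} = ∅
⟦Dutch angry doctor above e₇⟧ = ∅, so the cardinality is 0.

0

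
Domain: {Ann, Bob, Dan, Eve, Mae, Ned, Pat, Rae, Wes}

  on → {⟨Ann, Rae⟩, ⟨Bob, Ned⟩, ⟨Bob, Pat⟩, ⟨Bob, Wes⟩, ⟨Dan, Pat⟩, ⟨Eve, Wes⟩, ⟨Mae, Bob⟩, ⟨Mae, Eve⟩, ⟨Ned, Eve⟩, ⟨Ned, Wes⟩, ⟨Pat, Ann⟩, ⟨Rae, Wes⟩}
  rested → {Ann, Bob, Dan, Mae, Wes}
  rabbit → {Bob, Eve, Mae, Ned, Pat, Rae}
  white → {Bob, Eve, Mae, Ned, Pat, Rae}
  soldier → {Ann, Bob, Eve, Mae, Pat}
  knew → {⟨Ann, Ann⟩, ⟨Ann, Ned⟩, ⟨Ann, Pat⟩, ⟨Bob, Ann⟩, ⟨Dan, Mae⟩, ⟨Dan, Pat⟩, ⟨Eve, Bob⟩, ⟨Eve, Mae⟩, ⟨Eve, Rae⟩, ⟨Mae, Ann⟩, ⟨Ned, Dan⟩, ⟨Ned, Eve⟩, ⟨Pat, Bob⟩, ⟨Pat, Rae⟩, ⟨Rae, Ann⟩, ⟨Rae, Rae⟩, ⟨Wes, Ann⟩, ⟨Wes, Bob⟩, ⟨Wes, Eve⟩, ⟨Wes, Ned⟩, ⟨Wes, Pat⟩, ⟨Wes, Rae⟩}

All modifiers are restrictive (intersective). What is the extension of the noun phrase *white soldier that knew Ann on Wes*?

⟦that knew Ann⟧ = {x : ⟨x, Ann⟩ ∈ ⟦knew⟧} = {Ann, Bob, Mae, Rae, Wes}
⟦on Wes⟧ = {x : ⟨x, Wes⟩ ∈ ⟦on⟧} = {Bob, Eve, Ned, Rae}
⟦soldier⟧ = {Ann, Bob, Eve, Mae, Pat}
… ∩ ⟦that knew Ann⟧ = {Ann, Bob, Eve, Mae, Pat} ∩ {Ann, Bob, Mae, Rae, Wes} = {Ann, Bob, Mae}
… ∩ ⟦on Wes⟧ = {Ann, Bob, Mae} ∩ {Bob, Eve, Ned, Rae} = {Bob}
… ∩ ⟦white⟧ = {Bob} ∩ {Bob, Eve, Mae, Ned, Pat, Rae} = {Bob}
So ⟦white soldier that knew Ann on Wes⟧ = {Bob}.

{Bob}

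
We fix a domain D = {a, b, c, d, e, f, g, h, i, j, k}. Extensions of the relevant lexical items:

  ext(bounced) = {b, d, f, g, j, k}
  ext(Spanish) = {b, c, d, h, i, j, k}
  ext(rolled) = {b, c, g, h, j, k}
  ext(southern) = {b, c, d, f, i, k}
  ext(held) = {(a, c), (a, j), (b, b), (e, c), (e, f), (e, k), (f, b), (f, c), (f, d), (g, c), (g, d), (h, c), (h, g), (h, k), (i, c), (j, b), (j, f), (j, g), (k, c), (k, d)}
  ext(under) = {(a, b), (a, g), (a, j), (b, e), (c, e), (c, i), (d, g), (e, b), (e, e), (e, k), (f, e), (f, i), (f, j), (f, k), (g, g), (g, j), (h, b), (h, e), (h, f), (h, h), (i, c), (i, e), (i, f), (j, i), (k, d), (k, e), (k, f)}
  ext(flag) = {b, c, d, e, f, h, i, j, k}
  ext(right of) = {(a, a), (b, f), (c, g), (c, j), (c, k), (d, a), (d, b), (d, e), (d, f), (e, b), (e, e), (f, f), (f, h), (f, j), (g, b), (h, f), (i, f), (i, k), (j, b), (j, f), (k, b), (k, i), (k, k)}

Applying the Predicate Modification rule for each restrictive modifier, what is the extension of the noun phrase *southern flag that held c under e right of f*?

⟦that held c⟧ = {x : ⟨x, c⟩ ∈ ⟦held⟧} = {a, e, f, g, h, i, k}
⟦under e⟧ = {x : ⟨x, e⟩ ∈ ⟦under⟧} = {b, c, e, f, h, i, k}
⟦right of f⟧ = {x : ⟨x, f⟩ ∈ ⟦right of⟧} = {b, d, f, h, i, j}
⟦flag⟧ = {b, c, d, e, f, h, i, j, k}
… ∩ ⟦that held c⟧ = {b, c, d, e, f, h, i, j, k} ∩ {a, e, f, g, h, i, k} = {e, f, h, i, k}
… ∩ ⟦under e⟧ = {e, f, h, i, k} ∩ {b, c, e, f, h, i, k} = {e, f, h, i, k}
… ∩ ⟦right of f⟧ = {e, f, h, i, k} ∩ {b, d, f, h, i, j} = {f, h, i}
… ∩ ⟦southern⟧ = {f, h, i} ∩ {b, c, d, f, i, k} = {f, i}
So ⟦southern flag that held c under e right of f⟧ = {f, i}.

{f, i}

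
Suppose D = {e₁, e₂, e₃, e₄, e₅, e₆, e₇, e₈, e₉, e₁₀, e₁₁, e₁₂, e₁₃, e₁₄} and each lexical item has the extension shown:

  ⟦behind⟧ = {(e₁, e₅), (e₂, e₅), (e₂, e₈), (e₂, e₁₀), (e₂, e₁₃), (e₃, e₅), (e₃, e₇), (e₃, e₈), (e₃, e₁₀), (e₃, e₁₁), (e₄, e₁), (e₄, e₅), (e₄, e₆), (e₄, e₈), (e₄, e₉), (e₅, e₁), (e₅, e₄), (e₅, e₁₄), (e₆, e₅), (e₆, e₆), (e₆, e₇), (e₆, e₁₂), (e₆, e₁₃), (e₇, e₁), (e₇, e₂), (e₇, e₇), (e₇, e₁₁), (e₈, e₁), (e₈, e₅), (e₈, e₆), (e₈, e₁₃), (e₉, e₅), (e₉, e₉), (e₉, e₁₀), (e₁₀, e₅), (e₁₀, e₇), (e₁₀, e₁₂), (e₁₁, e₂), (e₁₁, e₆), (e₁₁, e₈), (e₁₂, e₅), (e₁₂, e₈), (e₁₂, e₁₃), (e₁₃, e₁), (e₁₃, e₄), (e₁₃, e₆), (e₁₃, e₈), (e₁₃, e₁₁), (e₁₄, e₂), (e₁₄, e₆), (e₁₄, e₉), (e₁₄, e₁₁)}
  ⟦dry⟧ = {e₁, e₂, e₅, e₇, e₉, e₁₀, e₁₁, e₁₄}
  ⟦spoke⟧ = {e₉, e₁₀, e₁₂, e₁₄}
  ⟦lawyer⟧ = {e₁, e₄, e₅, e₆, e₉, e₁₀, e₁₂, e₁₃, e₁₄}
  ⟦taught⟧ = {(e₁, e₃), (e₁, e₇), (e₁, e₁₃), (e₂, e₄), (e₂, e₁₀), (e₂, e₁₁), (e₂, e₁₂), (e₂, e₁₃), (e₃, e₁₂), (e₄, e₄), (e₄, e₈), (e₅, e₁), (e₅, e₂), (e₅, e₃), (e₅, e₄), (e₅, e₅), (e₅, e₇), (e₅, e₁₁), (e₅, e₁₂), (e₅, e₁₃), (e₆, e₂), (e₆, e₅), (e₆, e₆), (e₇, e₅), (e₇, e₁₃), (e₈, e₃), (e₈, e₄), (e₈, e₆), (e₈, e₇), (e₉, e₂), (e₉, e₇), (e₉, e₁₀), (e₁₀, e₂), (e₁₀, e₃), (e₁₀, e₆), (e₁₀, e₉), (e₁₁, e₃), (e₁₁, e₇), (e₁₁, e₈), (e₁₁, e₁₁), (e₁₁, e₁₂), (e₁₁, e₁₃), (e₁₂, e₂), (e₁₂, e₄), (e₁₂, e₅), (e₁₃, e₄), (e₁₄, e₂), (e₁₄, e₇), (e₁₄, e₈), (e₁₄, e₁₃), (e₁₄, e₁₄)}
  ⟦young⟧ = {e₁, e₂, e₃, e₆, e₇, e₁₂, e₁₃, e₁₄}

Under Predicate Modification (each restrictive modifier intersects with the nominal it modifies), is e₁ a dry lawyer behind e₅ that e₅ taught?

⟦behind e₅⟧ = {x : ⟨x, e₅⟩ ∈ ⟦behind⟧} = {e₁, e₂, e₃, e₄, e₆, e₈, e₉, e₁₀, e₁₂}
⟦that e₅ taught⟧ = {x : ⟨e₅, x⟩ ∈ ⟦taught⟧} = {e₁, e₂, e₃, e₄, e₅, e₇, e₁₁, e₁₂, e₁₃}
⟦lawyer⟧ = {e₁, e₄, e₅, e₆, e₉, e₁₀, e₁₂, e₁₃, e₁₄}
… ∩ ⟦behind e₅⟧ = {e₁, e₄, e₅, e₆, e₉, e₁₀, e₁₂, e₁₃, e₁₄} ∩ {e₁, e₂, e₃, e₄, e₆, e₈, e₉, e₁₀, e₁₂} = {e₁, e₄, e₆, e₉, e₁₀, e₁₂}
… ∩ ⟦that e₅ taught⟧ = {e₁, e₄, e₆, e₉, e₁₀, e₁₂} ∩ {e₁, e₂, e₃, e₄, e₅, e₇, e₁₁, e₁₂, e₁₃} = {e₁, e₄, e₁₂}
… ∩ ⟦dry⟧ = {e₁, e₄, e₁₂} ∩ {e₁, e₂, e₅, e₇, e₉, e₁₀, e₁₁, e₁₄} = {e₁}
⟦dry lawyer behind e₅ that e₅ taught⟧ = {e₁}; e₁ ∈ this set.

yes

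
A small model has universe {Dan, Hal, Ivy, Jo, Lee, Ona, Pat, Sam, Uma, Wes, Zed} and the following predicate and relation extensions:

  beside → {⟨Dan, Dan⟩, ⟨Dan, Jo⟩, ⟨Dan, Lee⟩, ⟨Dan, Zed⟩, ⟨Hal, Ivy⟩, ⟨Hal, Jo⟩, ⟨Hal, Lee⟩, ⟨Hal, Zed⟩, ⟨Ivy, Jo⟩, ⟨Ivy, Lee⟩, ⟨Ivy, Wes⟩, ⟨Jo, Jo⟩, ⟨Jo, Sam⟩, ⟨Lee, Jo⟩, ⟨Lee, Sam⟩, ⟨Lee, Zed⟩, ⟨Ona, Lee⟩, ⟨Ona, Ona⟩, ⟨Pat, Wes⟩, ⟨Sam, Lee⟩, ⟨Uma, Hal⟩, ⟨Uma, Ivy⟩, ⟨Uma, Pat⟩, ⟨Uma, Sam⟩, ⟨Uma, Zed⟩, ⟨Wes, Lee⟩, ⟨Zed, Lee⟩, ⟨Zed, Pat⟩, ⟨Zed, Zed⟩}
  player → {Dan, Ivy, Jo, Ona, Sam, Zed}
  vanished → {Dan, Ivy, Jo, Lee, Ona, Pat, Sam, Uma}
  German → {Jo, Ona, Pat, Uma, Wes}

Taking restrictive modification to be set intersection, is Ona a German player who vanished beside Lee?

yes

⟦who vanished⟧ = ⟦vanished⟧ = {Dan, Ivy, Jo, Lee, Ona, Pat, Sam, Uma}
⟦beside Lee⟧ = {x : ⟨x, Lee⟩ ∈ ⟦beside⟧} = {Dan, Hal, Ivy, Ona, Sam, Wes, Zed}
⟦player⟧ = {Dan, Ivy, Jo, Ona, Sam, Zed}
… ∩ ⟦who vanished⟧ = {Dan, Ivy, Jo, Ona, Sam, Zed} ∩ {Dan, Ivy, Jo, Lee, Ona, Pat, Sam, Uma} = {Dan, Ivy, Jo, Ona, Sam}
… ∩ ⟦beside Lee⟧ = {Dan, Ivy, Jo, Ona, Sam} ∩ {Dan, Hal, Ivy, Ona, Sam, Wes, Zed} = {Dan, Ivy, Ona, Sam}
… ∩ ⟦German⟧ = {Dan, Ivy, Ona, Sam} ∩ {Jo, Ona, Pat, Uma, Wes} = {Ona}
⟦German player who vanished beside Lee⟧ = {Ona}; Ona ∈ this set.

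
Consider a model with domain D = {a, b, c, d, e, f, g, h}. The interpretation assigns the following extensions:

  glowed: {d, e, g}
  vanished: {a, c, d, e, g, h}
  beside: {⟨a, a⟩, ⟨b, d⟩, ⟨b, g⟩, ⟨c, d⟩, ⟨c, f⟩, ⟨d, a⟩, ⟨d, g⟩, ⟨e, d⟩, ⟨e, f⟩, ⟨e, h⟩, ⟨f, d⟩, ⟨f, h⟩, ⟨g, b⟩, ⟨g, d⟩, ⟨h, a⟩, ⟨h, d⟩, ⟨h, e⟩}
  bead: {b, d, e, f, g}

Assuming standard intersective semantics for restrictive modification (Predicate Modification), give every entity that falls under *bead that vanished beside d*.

{e, g}

⟦that vanished⟧ = ⟦vanished⟧ = {a, c, d, e, g, h}
⟦beside d⟧ = {x : ⟨x, d⟩ ∈ ⟦beside⟧} = {b, c, e, f, g, h}
⟦bead⟧ = {b, d, e, f, g}
… ∩ ⟦that vanished⟧ = {b, d, e, f, g} ∩ {a, c, d, e, g, h} = {d, e, g}
… ∩ ⟦beside d⟧ = {d, e, g} ∩ {b, c, e, f, g, h} = {e, g}
So ⟦bead that vanished beside d⟧ = {e, g}.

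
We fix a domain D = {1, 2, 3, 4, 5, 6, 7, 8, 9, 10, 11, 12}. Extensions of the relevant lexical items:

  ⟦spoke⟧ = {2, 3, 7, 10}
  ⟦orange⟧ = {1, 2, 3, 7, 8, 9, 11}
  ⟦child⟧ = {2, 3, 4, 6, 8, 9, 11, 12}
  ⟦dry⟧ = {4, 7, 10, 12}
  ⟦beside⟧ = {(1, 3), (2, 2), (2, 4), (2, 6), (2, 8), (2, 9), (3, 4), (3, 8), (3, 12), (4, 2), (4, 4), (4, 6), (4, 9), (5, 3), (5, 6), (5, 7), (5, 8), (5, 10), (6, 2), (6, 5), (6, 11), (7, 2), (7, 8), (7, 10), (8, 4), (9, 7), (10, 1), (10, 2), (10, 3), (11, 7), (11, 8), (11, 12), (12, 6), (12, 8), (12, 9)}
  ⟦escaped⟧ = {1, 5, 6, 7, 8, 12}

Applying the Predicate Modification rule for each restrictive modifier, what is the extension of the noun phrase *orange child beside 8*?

{2, 3, 11}

⟦beside 8⟧ = {x : ⟨x, 8⟩ ∈ ⟦beside⟧} = {2, 3, 5, 7, 11, 12}
⟦child⟧ = {2, 3, 4, 6, 8, 9, 11, 12}
… ∩ ⟦beside 8⟧ = {2, 3, 4, 6, 8, 9, 11, 12} ∩ {2, 3, 5, 7, 11, 12} = {2, 3, 11, 12}
… ∩ ⟦orange⟧ = {2, 3, 11, 12} ∩ {1, 2, 3, 7, 8, 9, 11} = {2, 3, 11}
So ⟦orange child beside 8⟧ = {2, 3, 11}.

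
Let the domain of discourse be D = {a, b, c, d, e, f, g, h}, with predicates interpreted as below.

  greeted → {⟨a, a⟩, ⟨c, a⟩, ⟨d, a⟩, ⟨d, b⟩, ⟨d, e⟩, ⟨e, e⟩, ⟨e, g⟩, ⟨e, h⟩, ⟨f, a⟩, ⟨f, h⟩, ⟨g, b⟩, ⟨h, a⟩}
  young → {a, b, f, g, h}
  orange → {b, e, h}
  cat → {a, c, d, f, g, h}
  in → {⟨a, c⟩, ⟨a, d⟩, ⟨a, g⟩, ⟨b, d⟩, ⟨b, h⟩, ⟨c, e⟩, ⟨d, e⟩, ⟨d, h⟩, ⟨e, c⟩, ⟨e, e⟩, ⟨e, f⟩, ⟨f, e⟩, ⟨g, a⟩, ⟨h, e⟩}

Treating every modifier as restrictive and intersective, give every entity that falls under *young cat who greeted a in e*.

⟦who greeted a⟧ = {x : ⟨x, a⟩ ∈ ⟦greeted⟧} = {a, c, d, f, h}
⟦in e⟧ = {x : ⟨x, e⟩ ∈ ⟦in⟧} = {c, d, e, f, h}
⟦cat⟧ = {a, c, d, f, g, h}
… ∩ ⟦who greeted a⟧ = {a, c, d, f, g, h} ∩ {a, c, d, f, h} = {a, c, d, f, h}
… ∩ ⟦in e⟧ = {a, c, d, f, h} ∩ {c, d, e, f, h} = {c, d, f, h}
… ∩ ⟦young⟧ = {c, d, f, h} ∩ {a, b, f, g, h} = {f, h}
So ⟦young cat who greeted a in e⟧ = {f, h}.

{f, h}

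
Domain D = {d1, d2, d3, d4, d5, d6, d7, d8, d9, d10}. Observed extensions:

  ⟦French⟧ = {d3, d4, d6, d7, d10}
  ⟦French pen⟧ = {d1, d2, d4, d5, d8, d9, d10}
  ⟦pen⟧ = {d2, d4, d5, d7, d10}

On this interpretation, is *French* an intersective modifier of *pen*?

no

⟦French⟧ ∩ ⟦pen⟧ = {d3, d4, d6, d7, d10} ∩ {d2, d4, d5, d7, d10} = {d4, d7, d10}
Observed ⟦French pen⟧ = {d1, d2, d4, d5, d8, d9, d10}.
These differ, so the modifier is not intersective in this model.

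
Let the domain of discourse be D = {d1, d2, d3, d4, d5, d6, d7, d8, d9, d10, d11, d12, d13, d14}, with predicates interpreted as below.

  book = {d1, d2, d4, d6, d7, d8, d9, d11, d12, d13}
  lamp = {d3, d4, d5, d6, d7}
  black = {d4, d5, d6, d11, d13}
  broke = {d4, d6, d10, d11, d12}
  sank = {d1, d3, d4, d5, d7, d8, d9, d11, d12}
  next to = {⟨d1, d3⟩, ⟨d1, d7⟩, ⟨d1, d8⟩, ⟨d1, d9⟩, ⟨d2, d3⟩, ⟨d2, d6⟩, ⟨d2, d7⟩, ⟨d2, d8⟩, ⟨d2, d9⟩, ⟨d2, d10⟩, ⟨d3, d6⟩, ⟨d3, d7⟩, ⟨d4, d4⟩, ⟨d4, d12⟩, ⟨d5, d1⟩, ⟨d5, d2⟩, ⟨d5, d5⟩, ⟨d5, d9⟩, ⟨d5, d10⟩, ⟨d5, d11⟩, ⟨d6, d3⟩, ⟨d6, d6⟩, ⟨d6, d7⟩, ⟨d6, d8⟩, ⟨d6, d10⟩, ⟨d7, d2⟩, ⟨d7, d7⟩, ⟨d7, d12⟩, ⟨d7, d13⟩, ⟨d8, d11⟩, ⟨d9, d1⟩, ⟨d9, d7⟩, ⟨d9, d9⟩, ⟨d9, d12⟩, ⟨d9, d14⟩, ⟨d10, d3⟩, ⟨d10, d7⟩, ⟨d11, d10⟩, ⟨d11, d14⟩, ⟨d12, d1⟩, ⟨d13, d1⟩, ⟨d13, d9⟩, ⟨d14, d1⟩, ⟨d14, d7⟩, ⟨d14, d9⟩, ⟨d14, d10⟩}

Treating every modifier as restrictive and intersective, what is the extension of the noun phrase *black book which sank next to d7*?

∅

⟦which sank⟧ = ⟦sank⟧ = {d1, d3, d4, d5, d7, d8, d9, d11, d12}
⟦next to d7⟧ = {x : ⟨x, d7⟩ ∈ ⟦next to⟧} = {d1, d2, d3, d6, d7, d9, d10, d14}
⟦book⟧ = {d1, d2, d4, d6, d7, d8, d9, d11, d12, d13}
… ∩ ⟦which sank⟧ = {d1, d2, d4, d6, d7, d8, d9, d11, d12, d13} ∩ {d1, d3, d4, d5, d7, d8, d9, d11, d12} = {d1, d4, d7, d8, d9, d11, d12}
… ∩ ⟦next to d7⟧ = {d1, d4, d7, d8, d9, d11, d12} ∩ {d1, d2, d3, d6, d7, d9, d10, d14} = {d1, d7, d9}
… ∩ ⟦black⟧ = {d1, d7, d9} ∩ {d4, d5, d6, d11, d13} = ∅
So ⟦black book which sank next to d7⟧ = ∅.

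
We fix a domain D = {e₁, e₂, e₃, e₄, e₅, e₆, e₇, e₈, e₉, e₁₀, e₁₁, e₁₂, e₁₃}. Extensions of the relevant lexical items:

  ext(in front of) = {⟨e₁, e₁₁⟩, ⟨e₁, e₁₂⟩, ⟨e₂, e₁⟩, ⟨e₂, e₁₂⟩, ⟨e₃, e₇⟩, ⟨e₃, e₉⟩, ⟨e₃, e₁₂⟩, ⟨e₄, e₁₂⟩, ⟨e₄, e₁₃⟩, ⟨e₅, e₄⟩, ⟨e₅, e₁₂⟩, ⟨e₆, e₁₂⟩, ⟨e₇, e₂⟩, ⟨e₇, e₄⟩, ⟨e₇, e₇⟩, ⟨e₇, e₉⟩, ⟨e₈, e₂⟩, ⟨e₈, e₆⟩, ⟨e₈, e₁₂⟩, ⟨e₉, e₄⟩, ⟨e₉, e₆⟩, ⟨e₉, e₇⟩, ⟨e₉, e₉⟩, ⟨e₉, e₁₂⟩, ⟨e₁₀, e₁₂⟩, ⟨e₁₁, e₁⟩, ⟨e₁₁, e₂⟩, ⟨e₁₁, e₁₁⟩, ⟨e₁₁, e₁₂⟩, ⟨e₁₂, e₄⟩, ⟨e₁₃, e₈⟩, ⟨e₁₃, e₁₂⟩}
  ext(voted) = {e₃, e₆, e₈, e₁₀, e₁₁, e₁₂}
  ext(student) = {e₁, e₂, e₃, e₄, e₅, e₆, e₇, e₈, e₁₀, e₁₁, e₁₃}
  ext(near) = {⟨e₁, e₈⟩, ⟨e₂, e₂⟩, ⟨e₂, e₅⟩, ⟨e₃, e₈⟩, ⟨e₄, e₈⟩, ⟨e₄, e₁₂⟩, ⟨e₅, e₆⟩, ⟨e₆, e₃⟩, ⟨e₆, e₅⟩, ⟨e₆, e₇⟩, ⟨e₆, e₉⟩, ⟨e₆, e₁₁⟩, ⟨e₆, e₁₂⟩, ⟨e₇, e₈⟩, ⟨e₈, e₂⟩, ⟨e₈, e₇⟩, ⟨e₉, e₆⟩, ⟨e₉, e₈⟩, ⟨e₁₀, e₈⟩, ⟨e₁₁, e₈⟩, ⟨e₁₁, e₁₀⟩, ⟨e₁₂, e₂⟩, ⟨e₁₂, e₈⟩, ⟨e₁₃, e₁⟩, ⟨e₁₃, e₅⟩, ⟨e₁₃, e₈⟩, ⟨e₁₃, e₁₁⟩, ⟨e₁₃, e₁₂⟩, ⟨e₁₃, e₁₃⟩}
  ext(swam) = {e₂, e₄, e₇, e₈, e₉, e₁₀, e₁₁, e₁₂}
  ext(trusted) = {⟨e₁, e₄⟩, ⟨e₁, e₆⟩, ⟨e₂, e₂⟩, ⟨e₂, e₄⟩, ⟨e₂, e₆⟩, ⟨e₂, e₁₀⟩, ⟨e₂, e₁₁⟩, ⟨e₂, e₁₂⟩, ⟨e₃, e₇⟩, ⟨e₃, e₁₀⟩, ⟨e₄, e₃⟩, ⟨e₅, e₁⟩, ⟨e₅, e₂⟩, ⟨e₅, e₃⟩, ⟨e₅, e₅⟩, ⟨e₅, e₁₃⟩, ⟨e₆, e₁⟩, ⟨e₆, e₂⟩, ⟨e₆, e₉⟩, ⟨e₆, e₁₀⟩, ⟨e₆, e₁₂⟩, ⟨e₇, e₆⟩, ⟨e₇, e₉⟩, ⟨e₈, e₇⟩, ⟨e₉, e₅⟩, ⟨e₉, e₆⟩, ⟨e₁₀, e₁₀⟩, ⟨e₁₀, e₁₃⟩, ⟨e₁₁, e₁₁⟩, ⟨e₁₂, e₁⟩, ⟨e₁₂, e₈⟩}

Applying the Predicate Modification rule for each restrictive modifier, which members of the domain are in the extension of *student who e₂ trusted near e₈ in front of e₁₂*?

{e₄, e₁₀, e₁₁}

⟦who e₂ trusted⟧ = {x : ⟨e₂, x⟩ ∈ ⟦trusted⟧} = {e₂, e₄, e₆, e₁₀, e₁₁, e₁₂}
⟦near e₈⟧ = {x : ⟨x, e₈⟩ ∈ ⟦near⟧} = {e₁, e₃, e₄, e₇, e₉, e₁₀, e₁₁, e₁₂, e₁₃}
⟦in front of e₁₂⟧ = {x : ⟨x, e₁₂⟩ ∈ ⟦in front of⟧} = {e₁, e₂, e₃, e₄, e₅, e₆, e₈, e₉, e₁₀, e₁₁, e₁₃}
⟦student⟧ = {e₁, e₂, e₃, e₄, e₅, e₆, e₇, e₈, e₁₀, e₁₁, e₁₃}
… ∩ ⟦who e₂ trusted⟧ = {e₁, e₂, e₃, e₄, e₅, e₆, e₇, e₈, e₁₀, e₁₁, e₁₃} ∩ {e₂, e₄, e₆, e₁₀, e₁₁, e₁₂} = {e₂, e₄, e₆, e₁₀, e₁₁}
… ∩ ⟦near e₈⟧ = {e₂, e₄, e₆, e₁₀, e₁₁} ∩ {e₁, e₃, e₄, e₇, e₉, e₁₀, e₁₁, e₁₂, e₁₃} = {e₄, e₁₀, e₁₁}
… ∩ ⟦in front of e₁₂⟧ = {e₄, e₁₀, e₁₁} ∩ {e₁, e₂, e₃, e₄, e₅, e₆, e₈, e₉, e₁₀, e₁₁, e₁₃} = {e₄, e₁₀, e₁₁}
So ⟦student who e₂ trusted near e₈ in front of e₁₂⟧ = {e₄, e₁₀, e₁₁}.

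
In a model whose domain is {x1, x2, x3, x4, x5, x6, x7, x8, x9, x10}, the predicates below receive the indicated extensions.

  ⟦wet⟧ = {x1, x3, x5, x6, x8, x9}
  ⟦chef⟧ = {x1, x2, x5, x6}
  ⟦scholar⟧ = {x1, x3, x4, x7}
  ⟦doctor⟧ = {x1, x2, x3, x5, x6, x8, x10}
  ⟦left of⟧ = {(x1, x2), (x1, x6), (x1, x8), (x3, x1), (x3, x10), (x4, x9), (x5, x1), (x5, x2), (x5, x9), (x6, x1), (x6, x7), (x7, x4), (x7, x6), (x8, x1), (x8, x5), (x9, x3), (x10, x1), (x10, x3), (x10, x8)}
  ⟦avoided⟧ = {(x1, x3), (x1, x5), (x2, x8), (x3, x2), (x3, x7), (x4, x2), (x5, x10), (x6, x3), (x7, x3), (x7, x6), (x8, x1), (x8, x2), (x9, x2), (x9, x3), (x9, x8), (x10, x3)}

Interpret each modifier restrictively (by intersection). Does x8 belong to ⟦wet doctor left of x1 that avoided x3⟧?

⟦left of x1⟧ = {x : ⟨x, x1⟩ ∈ ⟦left of⟧} = {x3, x5, x6, x8, x10}
⟦that avoided x3⟧ = {x : ⟨x, x3⟩ ∈ ⟦avoided⟧} = {x1, x6, x7, x9, x10}
⟦doctor⟧ = {x1, x2, x3, x5, x6, x8, x10}
… ∩ ⟦left of x1⟧ = {x1, x2, x3, x5, x6, x8, x10} ∩ {x3, x5, x6, x8, x10} = {x3, x5, x6, x8, x10}
… ∩ ⟦that avoided x3⟧ = {x3, x5, x6, x8, x10} ∩ {x1, x6, x7, x9, x10} = {x6, x10}
… ∩ ⟦wet⟧ = {x6, x10} ∩ {x1, x3, x5, x6, x8, x9} = {x6}
⟦wet doctor left of x1 that avoided x3⟧ = {x6}; x8 ∉ this set.

no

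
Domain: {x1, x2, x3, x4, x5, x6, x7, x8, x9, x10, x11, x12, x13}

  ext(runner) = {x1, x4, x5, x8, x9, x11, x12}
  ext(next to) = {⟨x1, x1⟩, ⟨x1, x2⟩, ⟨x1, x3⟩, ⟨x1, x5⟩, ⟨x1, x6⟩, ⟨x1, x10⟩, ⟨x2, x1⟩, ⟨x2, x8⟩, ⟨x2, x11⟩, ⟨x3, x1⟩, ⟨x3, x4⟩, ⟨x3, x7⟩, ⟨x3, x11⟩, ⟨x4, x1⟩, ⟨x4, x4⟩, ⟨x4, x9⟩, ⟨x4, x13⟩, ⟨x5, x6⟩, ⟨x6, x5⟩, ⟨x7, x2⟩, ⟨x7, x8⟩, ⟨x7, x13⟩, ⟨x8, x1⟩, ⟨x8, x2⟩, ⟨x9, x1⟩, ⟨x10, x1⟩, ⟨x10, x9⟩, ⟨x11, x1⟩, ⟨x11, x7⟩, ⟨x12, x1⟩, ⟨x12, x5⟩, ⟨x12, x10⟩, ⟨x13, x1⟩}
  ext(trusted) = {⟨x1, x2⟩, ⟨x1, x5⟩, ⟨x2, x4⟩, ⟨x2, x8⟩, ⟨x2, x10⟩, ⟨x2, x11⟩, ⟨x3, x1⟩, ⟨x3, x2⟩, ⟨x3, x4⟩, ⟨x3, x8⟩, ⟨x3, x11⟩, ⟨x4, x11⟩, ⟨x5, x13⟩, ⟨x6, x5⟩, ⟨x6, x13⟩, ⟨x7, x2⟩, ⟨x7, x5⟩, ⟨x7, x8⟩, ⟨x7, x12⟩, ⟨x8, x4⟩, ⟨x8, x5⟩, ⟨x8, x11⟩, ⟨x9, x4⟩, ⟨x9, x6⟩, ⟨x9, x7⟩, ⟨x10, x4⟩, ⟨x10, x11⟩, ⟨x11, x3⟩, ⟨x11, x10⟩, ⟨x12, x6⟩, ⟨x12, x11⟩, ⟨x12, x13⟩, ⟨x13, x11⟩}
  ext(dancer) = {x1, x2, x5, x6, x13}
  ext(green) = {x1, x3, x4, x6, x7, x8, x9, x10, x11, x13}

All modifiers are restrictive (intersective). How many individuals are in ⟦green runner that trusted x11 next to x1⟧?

2

⟦that trusted x11⟧ = {x : ⟨x, x11⟩ ∈ ⟦trusted⟧} = {x2, x3, x4, x8, x10, x12, x13}
⟦next to x1⟧ = {x : ⟨x, x1⟩ ∈ ⟦next to⟧} = {x1, x2, x3, x4, x8, x9, x10, x11, x12, x13}
⟦runner⟧ = {x1, x4, x5, x8, x9, x11, x12}
… ∩ ⟦that trusted x11⟧ = {x1, x4, x5, x8, x9, x11, x12} ∩ {x2, x3, x4, x8, x10, x12, x13} = {x4, x8, x12}
… ∩ ⟦next to x1⟧ = {x4, x8, x12} ∩ {x1, x2, x3, x4, x8, x9, x10, x11, x12, x13} = {x4, x8, x12}
… ∩ ⟦green⟧ = {x4, x8, x12} ∩ {x1, x3, x4, x6, x7, x8, x9, x10, x11, x13} = {x4, x8}
⟦green runner that trusted x11 next to x1⟧ = {x4, x8}, so the cardinality is 2.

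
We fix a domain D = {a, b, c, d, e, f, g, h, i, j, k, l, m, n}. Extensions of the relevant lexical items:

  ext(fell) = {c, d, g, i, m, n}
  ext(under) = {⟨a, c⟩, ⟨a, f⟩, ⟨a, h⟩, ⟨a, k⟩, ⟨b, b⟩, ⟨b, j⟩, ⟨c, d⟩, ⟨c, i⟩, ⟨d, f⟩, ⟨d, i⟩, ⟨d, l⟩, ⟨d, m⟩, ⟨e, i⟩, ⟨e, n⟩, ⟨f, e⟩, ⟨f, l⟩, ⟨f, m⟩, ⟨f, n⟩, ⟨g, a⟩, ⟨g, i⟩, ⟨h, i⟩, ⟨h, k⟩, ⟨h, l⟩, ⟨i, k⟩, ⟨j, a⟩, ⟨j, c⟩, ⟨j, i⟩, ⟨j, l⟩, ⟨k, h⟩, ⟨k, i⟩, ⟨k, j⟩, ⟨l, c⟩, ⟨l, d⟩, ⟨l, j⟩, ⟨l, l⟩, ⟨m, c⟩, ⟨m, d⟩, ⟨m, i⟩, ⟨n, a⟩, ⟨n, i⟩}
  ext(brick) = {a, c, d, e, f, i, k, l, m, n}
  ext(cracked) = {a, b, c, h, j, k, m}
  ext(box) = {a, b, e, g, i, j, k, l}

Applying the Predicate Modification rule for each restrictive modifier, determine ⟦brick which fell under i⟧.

⟦which fell⟧ = ⟦fell⟧ = {c, d, g, i, m, n}
⟦under i⟧ = {x : ⟨x, i⟩ ∈ ⟦under⟧} = {c, d, e, g, h, j, k, m, n}
⟦brick⟧ = {a, c, d, e, f, i, k, l, m, n}
… ∩ ⟦which fell⟧ = {a, c, d, e, f, i, k, l, m, n} ∩ {c, d, g, i, m, n} = {c, d, i, m, n}
… ∩ ⟦under i⟧ = {c, d, i, m, n} ∩ {c, d, e, g, h, j, k, m, n} = {c, d, m, n}
So ⟦brick which fell under i⟧ = {c, d, m, n}.

{c, d, m, n}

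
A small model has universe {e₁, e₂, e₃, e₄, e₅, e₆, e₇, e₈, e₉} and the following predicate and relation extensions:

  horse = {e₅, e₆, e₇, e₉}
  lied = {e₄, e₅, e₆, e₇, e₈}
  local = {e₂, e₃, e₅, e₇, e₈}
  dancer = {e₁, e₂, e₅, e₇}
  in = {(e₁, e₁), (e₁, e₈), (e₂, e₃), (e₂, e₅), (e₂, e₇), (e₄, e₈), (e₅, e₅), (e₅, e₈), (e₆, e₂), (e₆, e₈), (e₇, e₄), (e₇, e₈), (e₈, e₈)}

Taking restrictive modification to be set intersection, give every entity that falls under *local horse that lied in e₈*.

{e₅, e₇}

⟦that lied⟧ = ⟦lied⟧ = {e₄, e₅, e₆, e₇, e₈}
⟦in e₈⟧ = {x : ⟨x, e₈⟩ ∈ ⟦in⟧} = {e₁, e₄, e₅, e₆, e₇, e₈}
⟦horse⟧ = {e₅, e₆, e₇, e₉}
… ∩ ⟦that lied⟧ = {e₅, e₆, e₇, e₉} ∩ {e₄, e₅, e₆, e₇, e₈} = {e₅, e₆, e₇}
… ∩ ⟦in e₈⟧ = {e₅, e₆, e₇} ∩ {e₁, e₄, e₅, e₆, e₇, e₈} = {e₅, e₆, e₇}
… ∩ ⟦local⟧ = {e₅, e₆, e₇} ∩ {e₂, e₃, e₅, e₇, e₈} = {e₅, e₇}
So ⟦local horse that lied in e₈⟧ = {e₅, e₇}.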